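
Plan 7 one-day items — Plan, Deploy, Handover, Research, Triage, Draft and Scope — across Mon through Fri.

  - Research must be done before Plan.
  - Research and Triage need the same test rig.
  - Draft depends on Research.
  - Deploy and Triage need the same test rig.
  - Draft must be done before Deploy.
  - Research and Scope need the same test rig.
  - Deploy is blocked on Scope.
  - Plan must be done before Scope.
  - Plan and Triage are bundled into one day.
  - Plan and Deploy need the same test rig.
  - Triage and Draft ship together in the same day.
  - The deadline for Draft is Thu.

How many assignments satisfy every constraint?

Splitting on Plan: it can be Tue (15), Wed (10). Listing each branch's schedules as (Deploy, Handover, Research, Triage, Draft, Scope):
Plan=Tue: (Thu,Mon,Mon,Tue,Tue,Wed) (Thu,Tue,Mon,Tue,Tue,Wed) (Thu,Wed,Mon,Tue,Tue,Wed) (Thu,Thu,Mon,Tue,Tue,Wed) (Thu,Fri,Mon,Tue,Tue,Wed) (Fri,Mon,Mon,Tue,Tue,Wed) (Fri,Mon,Mon,Tue,Tue,Thu) (Fri,Tue,Mon,Tue,Tue,Wed) (Fri,Tue,Mon,Tue,Tue,Thu) (Fri,Wed,Mon,Tue,Tue,Wed) (Fri,Wed,Mon,Tue,Tue,Thu) (Fri,Thu,Mon,Tue,Tue,Wed) (Fri,Thu,Mon,Tue,Tue,Thu) (Fri,Fri,Mon,Tue,Tue,Wed) (Fri,Fri,Mon,Tue,Tue,Thu) — 15.
Plan=Wed: (Fri,Mon,Mon,Wed,Wed,Thu) (Fri,Mon,Tue,Wed,Wed,Thu) (Fri,Tue,Mon,Wed,Wed,Thu) (Fri,Tue,Tue,Wed,Wed,Thu) (Fri,Wed,Mon,Wed,Wed,Thu) (Fri,Wed,Tue,Wed,Wed,Thu) (Fri,Thu,Mon,Wed,Wed,Thu) (Fri,Thu,Tue,Wed,Wed,Thu) (Fri,Fri,Mon,Wed,Wed,Thu) (Fri,Fri,Tue,Wed,Wed,Thu) — 10.
Summing: 15 + 10 = 25.

25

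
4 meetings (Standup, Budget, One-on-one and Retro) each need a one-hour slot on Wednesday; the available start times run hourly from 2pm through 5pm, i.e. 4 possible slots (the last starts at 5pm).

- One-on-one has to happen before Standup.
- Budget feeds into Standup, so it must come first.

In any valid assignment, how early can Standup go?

Precedence pushes Standup to at least 3pm.
Standup at 3pm is achievable: Retro -> 2pm; Standup -> 3pm; One-on-one -> 2pm; Budget -> 2pm.

3pm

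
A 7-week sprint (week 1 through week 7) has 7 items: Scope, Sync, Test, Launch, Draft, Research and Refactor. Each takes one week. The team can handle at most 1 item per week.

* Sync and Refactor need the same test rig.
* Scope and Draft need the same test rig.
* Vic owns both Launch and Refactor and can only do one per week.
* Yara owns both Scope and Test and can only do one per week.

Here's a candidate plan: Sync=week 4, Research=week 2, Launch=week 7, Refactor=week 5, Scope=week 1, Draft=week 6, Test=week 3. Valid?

Yara owns both Scope and Test and can only do one per week — holds.
Sync and Refactor need the same test rig — holds.
Scope and Draft need the same test rig — holds.
The team can handle at most 1 item per week — holds.
Vic owns both Launch and Refactor and can only do one per week — holds.

Yes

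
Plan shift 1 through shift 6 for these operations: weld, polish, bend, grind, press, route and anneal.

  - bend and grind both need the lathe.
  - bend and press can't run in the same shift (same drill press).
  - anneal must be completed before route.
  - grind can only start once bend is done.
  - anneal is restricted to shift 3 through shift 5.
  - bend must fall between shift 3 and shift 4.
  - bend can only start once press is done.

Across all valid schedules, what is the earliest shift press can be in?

Downstream work caps press at shift 3.
press at shift 1 is achievable: bend in shift 3, anneal in shift 3, polish in shift 1, press in shift 1, weld in shift 1, route in shift 4, grind in shift 4.

shift 1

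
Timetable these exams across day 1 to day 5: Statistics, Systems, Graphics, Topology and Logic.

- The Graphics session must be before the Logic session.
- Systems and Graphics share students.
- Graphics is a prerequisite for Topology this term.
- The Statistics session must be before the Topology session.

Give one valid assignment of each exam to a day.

Statistics -> day 1; Graphics -> day 1; Logic -> day 2; Systems -> day 2; Topology -> day 2

Checking: Graphics(day 1) before Topology(day 2); Statistics(day 1) before Topology(day 2); Graphics(day 1) before Logic(day 2); Systems(day 2) != Graphics(day 1).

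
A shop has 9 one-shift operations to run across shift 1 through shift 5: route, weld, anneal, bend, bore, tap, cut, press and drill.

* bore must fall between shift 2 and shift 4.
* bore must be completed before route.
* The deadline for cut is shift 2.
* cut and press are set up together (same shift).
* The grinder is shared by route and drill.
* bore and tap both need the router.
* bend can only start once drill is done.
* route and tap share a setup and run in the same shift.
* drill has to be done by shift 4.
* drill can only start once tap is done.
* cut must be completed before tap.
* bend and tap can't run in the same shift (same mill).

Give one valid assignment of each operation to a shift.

tap -> shift 3; bore -> shift 2; bend -> shift 5; cut -> shift 1; press -> shift 1; anneal -> shift 1; drill -> shift 4; route -> shift 3; weld -> shift 1

Checking: bore(shift 2) before route(shift 3); drill(shift 4) before bend(shift 5); cut(shift 1) before tap(shift 3); tap(shift 3) before drill(shift 4); route(shift 3) != drill(shift 4); bend(shift 5) != tap(shift 3); bore(shift 2) != tap(shift 3); cut = press = shift 1; route = tap = shift 3; drill=shift 4 in [shift 1,shift 4]; bore=shift 2 in [shift 2,shift 4]; cut=shift 1 in [shift 1,shift 2].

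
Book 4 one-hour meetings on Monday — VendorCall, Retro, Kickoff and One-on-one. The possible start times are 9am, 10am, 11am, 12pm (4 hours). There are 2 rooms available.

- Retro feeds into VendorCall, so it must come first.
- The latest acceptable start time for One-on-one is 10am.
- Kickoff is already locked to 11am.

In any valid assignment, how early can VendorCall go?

10am

Precedence pushes VendorCall to at least 10am.
VendorCall at 10am is achievable: VendorCall=10am, One-on-one=9am, Kickoff=11am, Retro=9am.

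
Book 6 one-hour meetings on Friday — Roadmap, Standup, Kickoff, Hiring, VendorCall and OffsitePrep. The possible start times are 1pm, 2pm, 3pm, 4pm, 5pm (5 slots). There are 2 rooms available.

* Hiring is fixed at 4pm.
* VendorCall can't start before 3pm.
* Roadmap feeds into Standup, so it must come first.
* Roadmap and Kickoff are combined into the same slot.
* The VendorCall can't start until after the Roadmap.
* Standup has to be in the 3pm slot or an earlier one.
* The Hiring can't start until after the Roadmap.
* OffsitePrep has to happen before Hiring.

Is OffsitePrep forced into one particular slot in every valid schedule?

No

OffsitePrep can be 1pm (e.g. Roadmap=2pm, OffsitePrep=1pm, Kickoff=2pm, VendorCall=3pm, Hiring=4pm, Standup=3pm) or 2pm (e.g. OffsitePrep=2pm, Standup=2pm, Hiring=4pm, VendorCall=3pm, Kickoff=1pm, Roadmap=1pm).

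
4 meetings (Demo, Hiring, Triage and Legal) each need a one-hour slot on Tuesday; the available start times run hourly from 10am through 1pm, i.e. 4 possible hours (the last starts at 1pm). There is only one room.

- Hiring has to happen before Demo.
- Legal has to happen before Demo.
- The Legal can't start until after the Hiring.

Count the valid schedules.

Enumerating: Hiring in 10am; Demo in 12pm; Legal in 11am; Triage in 1pm | Legal -> 11am, Triage -> 12pm, Hiring -> 10am, Demo -> 1pm | Legal -> 12pm; Hiring -> 10am; Triage -> 11am; Demo -> 1pm | Demo -> 1pm; Legal -> 12pm; Triage -> 10am; Hiring -> 11am.

4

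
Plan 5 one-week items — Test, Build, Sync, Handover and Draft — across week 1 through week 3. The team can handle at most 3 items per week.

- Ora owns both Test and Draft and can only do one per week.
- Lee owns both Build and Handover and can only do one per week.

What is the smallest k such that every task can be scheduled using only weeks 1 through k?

With at most 3 per week and 5 tasks, at least 2 weeks are needed.
2 works (last occupied week: week 2): for example Draft in week 2, Build in week 1, Sync in week 1, Handover in week 2, Test in week 1.

2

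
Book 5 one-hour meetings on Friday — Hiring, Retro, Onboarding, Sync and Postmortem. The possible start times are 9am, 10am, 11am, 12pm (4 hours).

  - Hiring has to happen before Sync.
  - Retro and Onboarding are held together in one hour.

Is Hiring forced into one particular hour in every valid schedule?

Hiring can be 9am (e.g. Sync in 10am, Retro in 9am, Postmortem in 9am, Onboarding in 9am, Hiring in 9am) or 10am (e.g. Retro -> 9am; Hiring -> 10am; Sync -> 11am; Postmortem -> 9am; Onboarding -> 9am).

No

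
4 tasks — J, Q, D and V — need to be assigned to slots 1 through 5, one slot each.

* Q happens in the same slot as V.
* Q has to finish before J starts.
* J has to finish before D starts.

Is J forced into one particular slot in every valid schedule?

J can be 2 (e.g. V=1; Q=1; D=3; J=2) or 3 (e.g. V -> 1; Q -> 1; J -> 3; D -> 4).

No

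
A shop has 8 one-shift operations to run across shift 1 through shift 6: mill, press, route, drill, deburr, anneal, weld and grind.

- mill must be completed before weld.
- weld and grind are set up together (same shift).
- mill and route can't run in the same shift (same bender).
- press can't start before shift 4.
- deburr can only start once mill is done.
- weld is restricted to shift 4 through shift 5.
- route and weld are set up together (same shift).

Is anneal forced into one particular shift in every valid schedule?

anneal can be shift 1 (e.g. press -> shift 4, drill -> shift 1, route -> shift 4, deburr -> shift 2, weld -> shift 4, anneal -> shift 1, mill -> shift 1, grind -> shift 4) or shift 2 (e.g. anneal -> shift 2, mill -> shift 1, grind -> shift 4, press -> shift 4, drill -> shift 1, weld -> shift 4, deburr -> shift 2, route -> shift 4).

No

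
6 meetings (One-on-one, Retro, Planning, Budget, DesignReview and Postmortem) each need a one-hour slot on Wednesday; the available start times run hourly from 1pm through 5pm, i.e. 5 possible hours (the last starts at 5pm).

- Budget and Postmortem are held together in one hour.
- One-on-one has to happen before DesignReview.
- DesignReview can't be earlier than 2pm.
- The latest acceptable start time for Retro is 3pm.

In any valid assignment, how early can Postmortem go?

1pm

Postmortem at 1pm is achievable: DesignReview=2pm, Retro=1pm, Budget=1pm, Postmortem=1pm, Planning=1pm, One-on-one=1pm.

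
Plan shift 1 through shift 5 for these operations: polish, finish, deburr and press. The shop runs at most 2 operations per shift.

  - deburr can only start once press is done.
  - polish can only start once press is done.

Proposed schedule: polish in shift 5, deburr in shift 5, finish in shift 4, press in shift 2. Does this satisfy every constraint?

Yes, all constraints hold

deburr can only start once press is done — holds.
The shop runs at most 2 operations per shift — holds.
polish can only start once press is done — holds.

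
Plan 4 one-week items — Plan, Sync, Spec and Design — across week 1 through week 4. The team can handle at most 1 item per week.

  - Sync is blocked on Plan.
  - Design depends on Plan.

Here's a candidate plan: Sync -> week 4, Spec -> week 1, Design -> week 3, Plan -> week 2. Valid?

Yes

The team can handle at most 1 item per week — holds.
Design depends on Plan — holds.
Sync is blocked on Plan — holds.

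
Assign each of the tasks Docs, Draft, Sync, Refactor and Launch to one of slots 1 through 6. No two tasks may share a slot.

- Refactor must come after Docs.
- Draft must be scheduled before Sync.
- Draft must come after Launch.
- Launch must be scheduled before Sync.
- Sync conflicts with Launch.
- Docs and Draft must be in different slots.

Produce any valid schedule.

Draft in 2; Launch in 1; Sync in 3; Refactor in 5; Docs in 4

Checking: Draft(2) before Sync(3); Launch(1) before Sync(3); Launch(1) before Draft(2); Docs(4) before Refactor(5); Docs(4) != Draft(2); Sync(3) != Launch(1); max 1 per slot (cap 1).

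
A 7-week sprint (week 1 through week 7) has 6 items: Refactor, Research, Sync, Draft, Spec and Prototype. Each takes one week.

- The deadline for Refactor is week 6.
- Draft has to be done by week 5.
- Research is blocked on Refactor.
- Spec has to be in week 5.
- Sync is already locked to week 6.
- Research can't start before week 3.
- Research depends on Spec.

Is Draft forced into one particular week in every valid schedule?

Draft can be week 1 (e.g. Research -> week 6; Refactor -> week 1; Sync -> week 6; Draft -> week 1; Prototype -> week 1; Spec -> week 5) or week 2 (e.g. Research -> week 6, Draft -> week 2, Spec -> week 5, Prototype -> week 1, Sync -> week 6, Refactor -> week 1).

No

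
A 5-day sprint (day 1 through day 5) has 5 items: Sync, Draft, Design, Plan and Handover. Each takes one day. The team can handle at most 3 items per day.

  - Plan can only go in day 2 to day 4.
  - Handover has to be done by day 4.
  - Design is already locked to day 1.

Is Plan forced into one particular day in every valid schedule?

No

Plan can be day 2 (e.g. Handover=day 1; Sync=day 1; Design=day 1; Draft=day 2; Plan=day 2) or day 3 (e.g. Design=day 1, Draft=day 2, Handover=day 1, Plan=day 3, Sync=day 1).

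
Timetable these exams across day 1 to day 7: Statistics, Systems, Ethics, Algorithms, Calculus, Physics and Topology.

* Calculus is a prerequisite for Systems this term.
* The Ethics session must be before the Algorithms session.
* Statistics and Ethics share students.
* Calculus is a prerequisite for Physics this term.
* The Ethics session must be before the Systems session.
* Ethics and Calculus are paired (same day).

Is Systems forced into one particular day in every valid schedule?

No

Systems can be day 2 (e.g. Systems=day 2, Algorithms=day 2, Physics=day 2, Topology=day 1, Statistics=day 2, Calculus=day 1, Ethics=day 1) or day 3 (e.g. Physics in day 2; Statistics in day 2; Topology in day 1; Calculus in day 1; Ethics in day 1; Systems in day 3; Algorithms in day 2).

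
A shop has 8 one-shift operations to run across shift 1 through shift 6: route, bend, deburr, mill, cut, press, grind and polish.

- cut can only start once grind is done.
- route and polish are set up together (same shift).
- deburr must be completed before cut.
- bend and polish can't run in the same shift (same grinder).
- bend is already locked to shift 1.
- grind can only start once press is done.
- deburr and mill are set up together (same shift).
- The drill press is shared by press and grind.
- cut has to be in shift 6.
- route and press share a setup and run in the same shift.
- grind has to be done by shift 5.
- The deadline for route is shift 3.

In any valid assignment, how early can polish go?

Polish must be in the same shift as route, which can't be after shift 3, so polish is at most shift 3.
polish at shift 2 is achievable: deburr -> shift 1; grind -> shift 3; cut -> shift 6; bend -> shift 1; press -> shift 2; mill -> shift 1; route -> shift 2; polish -> shift 2.
Nothing earlier works — the conflict constraints rule out every shift before shift 2.

shift 2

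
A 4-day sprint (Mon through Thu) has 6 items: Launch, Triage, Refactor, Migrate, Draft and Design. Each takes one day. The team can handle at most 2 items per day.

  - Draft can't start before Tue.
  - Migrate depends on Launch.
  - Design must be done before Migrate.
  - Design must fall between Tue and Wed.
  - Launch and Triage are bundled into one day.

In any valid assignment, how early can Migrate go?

Wed

Precedence pushes Migrate to at least Wed.
Migrate at Wed is achievable: Design in Tue; Refactor in Wed; Launch in Mon; Triage in Mon; Draft in Tue; Migrate in Wed.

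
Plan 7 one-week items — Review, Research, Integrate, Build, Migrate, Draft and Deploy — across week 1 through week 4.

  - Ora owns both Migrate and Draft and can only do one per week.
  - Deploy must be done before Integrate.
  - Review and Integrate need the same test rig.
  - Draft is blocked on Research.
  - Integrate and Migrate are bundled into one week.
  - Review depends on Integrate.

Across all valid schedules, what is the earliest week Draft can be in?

Precedence pushes Draft to at least week 2.
Draft at week 2 is achievable: Research=week 1, Draft=week 2, Build=week 1, Integrate=week 3, Migrate=week 3, Review=week 4, Deploy=week 1.

week 2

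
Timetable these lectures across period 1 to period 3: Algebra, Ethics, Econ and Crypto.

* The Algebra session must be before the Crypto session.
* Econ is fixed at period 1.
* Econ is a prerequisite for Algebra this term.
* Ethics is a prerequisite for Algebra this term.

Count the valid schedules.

Enumerating: Econ -> period 1; Algebra -> period 2; Crypto -> period 3; Ethics -> period 1.

1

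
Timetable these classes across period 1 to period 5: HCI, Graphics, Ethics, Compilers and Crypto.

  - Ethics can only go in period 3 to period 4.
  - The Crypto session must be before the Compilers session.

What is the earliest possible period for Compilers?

Precedence pushes Compilers to at least period 2.
Compilers at period 2 is achievable: Graphics in period 1, Crypto in period 1, HCI in period 1, Ethics in period 3, Compilers in period 2.

period 2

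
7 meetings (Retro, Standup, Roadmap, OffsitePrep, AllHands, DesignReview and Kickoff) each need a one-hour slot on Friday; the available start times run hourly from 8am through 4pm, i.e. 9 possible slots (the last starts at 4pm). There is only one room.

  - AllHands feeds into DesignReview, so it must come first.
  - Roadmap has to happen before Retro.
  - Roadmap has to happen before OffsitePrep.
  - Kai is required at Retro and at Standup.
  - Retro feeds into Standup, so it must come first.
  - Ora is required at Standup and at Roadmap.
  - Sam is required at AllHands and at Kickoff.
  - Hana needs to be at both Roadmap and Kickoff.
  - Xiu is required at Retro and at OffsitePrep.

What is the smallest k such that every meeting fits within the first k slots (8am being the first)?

The precedence chain requires at least 3 distinct slots.
With at most 1 per slot and 7 meetings, at least 7 slots are needed.
7 works (last occupied slot: 2pm): for example Retro in 9am, OffsitePrep in 11am, Roadmap in 8am, Standup in 10am, AllHands in 12pm, DesignReview in 1pm, Kickoff in 2pm.

7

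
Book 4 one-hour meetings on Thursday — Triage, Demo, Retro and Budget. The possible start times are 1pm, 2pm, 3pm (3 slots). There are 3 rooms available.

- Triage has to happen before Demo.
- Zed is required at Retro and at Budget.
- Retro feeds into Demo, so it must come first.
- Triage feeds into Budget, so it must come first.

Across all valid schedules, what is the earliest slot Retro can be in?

1pm

Downstream work caps Retro at 2pm.
Retro at 1pm is achievable: Triage=1pm; Demo=2pm; Budget=2pm; Retro=1pm.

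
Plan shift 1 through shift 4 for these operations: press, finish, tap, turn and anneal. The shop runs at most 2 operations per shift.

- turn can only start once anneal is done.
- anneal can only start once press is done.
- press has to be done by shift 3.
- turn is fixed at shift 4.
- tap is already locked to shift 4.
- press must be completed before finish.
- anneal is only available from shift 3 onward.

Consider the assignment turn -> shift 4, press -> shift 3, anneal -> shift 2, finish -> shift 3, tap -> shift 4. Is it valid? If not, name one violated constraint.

anneal can only start once press is done — violated.
anneal is only available from shift 3 onward — violated.
The shop runs at most 2 operations per shift — holds.
turn can only start once anneal is done — holds.
press has to be done by shift 3 — holds.
turn is fixed at shift 4 — holds.
press must be completed before finish — violated.
tap is already locked to shift 4 — holds.

Invalid. anneal can only start once press is done.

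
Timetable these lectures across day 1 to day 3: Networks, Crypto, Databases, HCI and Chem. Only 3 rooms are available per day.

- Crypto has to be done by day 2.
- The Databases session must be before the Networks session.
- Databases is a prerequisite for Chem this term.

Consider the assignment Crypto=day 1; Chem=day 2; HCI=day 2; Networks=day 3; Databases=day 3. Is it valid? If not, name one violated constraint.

No — it violates: Databases is a prerequisite for Chem this term

Crypto has to be done by day 2 — holds.
Only 3 rooms are available per day — holds.
Databases is a prerequisite for Chem this term — violated.
The Databases session must be before the Networks session — violated.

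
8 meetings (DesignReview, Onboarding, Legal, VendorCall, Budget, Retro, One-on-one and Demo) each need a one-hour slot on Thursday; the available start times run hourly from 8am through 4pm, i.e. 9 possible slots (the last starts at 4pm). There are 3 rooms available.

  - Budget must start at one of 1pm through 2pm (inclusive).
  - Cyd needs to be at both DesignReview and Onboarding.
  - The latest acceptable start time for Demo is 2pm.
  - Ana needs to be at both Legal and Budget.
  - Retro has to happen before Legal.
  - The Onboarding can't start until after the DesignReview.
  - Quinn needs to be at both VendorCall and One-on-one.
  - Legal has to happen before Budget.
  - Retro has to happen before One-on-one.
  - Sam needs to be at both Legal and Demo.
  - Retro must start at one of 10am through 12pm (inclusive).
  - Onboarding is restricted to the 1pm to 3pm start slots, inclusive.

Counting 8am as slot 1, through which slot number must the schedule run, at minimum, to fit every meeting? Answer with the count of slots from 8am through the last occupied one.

6 slots

The precedence chain requires at least 3 distinct slots.
With at most 3 per slot and 8 meetings, at least 3 slots are needed.
Onboarding can't be placed before 1pm — that is slot 6 counting from 8am — so the schedule must run through at least 6 slots.
6 works (last occupied slot: 1pm): for example Retro in 10am, Legal in 11am, DesignReview in 8am, Onboarding in 1pm, VendorCall in 8am, Demo in 8am, One-on-one in 11am, Budget in 1pm.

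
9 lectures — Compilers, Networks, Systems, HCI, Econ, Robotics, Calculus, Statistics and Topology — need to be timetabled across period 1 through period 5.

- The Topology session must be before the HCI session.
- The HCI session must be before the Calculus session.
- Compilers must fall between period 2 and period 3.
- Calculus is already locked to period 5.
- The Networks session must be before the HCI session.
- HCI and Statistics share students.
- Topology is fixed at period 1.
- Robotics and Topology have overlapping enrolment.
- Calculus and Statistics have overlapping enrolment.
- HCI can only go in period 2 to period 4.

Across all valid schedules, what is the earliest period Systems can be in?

Systems at period 1 is achievable: Compilers=period 2, Networks=period 1, Statistics=period 1, Systems=period 1, Calculus=period 5, Topology=period 1, HCI=period 2, Robotics=period 2, Econ=period 1.

period 1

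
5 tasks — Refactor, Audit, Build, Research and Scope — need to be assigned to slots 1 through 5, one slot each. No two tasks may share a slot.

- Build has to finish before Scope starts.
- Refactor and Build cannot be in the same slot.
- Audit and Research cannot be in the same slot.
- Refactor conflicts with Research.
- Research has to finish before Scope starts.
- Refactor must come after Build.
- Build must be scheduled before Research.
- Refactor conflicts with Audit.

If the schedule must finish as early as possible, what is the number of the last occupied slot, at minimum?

The precedence chain requires at least 3 distinct slots.
With at most 1 per slot and 5 tasks, at least 5 slots are needed.
5 works (last occupied slot: 5): for example Audit -> 5; Research -> 2; Build -> 1; Scope -> 3; Refactor -> 4.

5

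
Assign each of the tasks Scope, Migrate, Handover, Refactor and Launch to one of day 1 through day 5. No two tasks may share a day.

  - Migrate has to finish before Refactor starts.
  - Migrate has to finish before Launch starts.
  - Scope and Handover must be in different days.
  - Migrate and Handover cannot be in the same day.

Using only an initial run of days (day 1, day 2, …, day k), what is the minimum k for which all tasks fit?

The precedence chain requires at least 2 distinct days.
With at most 1 per day and 5 tasks, at least 5 days are needed.
5 works (last occupied day: day 5): for example Handover -> day 5, Refactor -> day 2, Scope -> day 4, Launch -> day 3, Migrate -> day 1.

5 days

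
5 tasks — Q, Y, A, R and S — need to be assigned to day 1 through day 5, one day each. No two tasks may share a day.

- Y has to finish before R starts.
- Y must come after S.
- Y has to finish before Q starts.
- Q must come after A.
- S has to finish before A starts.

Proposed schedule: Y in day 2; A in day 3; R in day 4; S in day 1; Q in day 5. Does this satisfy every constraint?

Yes, all constraints hold

Q must come after A — holds.
S has to finish before A starts — holds.
Y must come after S — holds.
No two tasks may share a day — holds.
Y has to finish before R starts — holds.
Y has to finish before Q starts — holds.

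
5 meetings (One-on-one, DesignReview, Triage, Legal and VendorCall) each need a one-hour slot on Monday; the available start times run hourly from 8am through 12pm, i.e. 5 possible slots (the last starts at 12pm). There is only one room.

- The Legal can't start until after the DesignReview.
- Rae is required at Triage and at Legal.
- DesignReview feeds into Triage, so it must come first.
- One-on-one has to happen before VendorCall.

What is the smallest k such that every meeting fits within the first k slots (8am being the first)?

The precedence chain requires at least 2 distinct slots.
With at most 1 per slot and 5 meetings, at least 5 slots are needed.
5 works (last occupied slot: 12pm): for example DesignReview -> 8am, Legal -> 11am, One-on-one -> 9am, Triage -> 10am, VendorCall -> 12pm.

5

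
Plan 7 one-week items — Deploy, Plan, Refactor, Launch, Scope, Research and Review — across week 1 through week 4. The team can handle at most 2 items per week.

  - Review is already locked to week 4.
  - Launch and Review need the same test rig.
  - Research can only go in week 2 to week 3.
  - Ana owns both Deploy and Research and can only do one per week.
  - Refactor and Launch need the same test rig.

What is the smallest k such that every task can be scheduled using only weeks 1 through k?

With at most 2 per week and 7 tasks, at least 4 weeks are needed.
Review can't be placed before week 4, so the schedule must run through at least week 4.
4 works (last occupied week: week 4): for example Plan -> week 1, Launch -> week 3, Review -> week 4, Scope -> week 3, Deploy -> week 1, Refactor -> week 2, Research -> week 2.

4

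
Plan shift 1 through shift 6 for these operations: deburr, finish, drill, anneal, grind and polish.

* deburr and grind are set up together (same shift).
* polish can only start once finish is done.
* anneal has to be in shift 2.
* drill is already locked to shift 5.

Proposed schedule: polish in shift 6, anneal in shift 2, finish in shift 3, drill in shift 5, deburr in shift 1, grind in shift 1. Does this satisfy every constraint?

drill is already locked to shift 5 — holds.
anneal has to be in shift 2 — holds.
polish can only start once finish is done — holds.
deburr and grind are set up together (same shift) — holds.

Yes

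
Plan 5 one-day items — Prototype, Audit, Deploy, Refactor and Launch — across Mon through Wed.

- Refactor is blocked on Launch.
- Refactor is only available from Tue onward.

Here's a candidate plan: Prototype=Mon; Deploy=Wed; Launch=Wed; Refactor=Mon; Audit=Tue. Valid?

Invalid. Refactor is blocked on Launch.

Refactor is only available from Tue onward — violated.
Refactor is blocked on Launch — violated.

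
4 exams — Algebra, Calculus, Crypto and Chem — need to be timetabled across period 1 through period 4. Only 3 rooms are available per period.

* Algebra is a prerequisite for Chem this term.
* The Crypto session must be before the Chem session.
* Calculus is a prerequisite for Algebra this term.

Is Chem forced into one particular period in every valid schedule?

Chem can be period 3 (e.g. Crypto in period 1, Algebra in period 2, Calculus in period 1, Chem in period 3) or period 4 (e.g. Algebra=period 2, Crypto=period 1, Chem=period 4, Calculus=period 1).

No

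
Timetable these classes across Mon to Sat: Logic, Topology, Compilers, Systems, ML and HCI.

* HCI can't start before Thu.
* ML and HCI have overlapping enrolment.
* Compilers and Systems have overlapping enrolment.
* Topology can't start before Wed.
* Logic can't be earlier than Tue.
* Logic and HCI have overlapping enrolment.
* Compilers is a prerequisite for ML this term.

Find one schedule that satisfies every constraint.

Systems -> Tue; ML -> Tue; Logic -> Tue; Compilers -> Mon; HCI -> Thu; Topology -> Wed

Checking: Compilers(Mon) before ML(Tue); ML(Tue) != HCI(Thu); Logic(Tue) != HCI(Thu); Compilers(Mon) != Systems(Tue); Logic=Tue in [Tue,Sat]; HCI=Thu in [Thu,Sat]; Topology=Wed in [Wed,Sat].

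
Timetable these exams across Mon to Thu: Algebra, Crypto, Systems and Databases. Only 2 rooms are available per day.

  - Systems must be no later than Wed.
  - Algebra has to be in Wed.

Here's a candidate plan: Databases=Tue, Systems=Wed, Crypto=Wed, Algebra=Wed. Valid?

Algebra has to be in Wed — holds.
Only 2 rooms are available per day — violated.
Systems must be no later than Wed — holds.

No. Only 2 rooms are available per day is not satisfied.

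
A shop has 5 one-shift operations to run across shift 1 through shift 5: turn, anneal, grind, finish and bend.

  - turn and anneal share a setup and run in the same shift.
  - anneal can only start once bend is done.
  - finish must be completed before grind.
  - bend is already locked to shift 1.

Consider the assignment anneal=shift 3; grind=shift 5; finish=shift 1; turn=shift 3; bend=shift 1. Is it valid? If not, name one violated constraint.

Yes

finish must be completed before grind — holds.
anneal can only start once bend is done — holds.
turn and anneal share a setup and run in the same shift — holds.
bend is already locked to shift 1 — holds.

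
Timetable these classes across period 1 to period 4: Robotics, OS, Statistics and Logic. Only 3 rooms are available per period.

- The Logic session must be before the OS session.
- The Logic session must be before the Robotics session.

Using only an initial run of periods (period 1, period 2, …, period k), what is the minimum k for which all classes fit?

The precedence chain requires at least 2 distinct periods.
With at most 3 per period and 4 classes, at least 2 periods are needed.
2 works (last occupied period: period 2): for example Robotics=period 2, Logic=period 1, Statistics=period 1, OS=period 2.

2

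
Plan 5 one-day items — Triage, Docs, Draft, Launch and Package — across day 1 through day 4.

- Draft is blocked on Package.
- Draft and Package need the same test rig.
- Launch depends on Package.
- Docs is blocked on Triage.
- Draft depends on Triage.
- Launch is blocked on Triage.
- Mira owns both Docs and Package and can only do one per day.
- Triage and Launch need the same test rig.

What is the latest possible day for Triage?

day 3

Downstream work caps Triage at day 3.
Triage at day 3 is achievable: Triage=day 3; Draft=day 4; Docs=day 4; Launch=day 4; Package=day 1.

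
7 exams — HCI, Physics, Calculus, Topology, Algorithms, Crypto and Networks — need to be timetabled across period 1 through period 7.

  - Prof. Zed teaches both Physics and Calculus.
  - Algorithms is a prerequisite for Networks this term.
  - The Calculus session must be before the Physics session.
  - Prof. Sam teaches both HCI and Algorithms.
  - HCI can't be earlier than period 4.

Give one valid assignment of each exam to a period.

Physics=period 2; HCI=period 4; Algorithms=period 1; Topology=period 1; Calculus=period 1; Networks=period 2; Crypto=period 1

Checking: Calculus(period 1) before Physics(period 2); Algorithms(period 1) before Networks(period 2); Physics(period 2) != Calculus(period 1); HCI(period 4) != Algorithms(period 1); HCI=period 4 in [period 4,period 7].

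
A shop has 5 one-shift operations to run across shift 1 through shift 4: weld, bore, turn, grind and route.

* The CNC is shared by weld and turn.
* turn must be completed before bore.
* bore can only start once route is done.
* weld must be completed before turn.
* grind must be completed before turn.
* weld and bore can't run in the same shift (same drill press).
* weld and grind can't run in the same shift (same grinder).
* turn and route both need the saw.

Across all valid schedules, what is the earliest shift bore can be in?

Precedence pushes bore to at least shift 3.
bore at shift 4 is achievable: route=shift 1; grind=shift 2; weld=shift 1; bore=shift 4; turn=shift 3.
Nothing earlier works — the conflict constraints rule out every shift before shift 4.

shift 4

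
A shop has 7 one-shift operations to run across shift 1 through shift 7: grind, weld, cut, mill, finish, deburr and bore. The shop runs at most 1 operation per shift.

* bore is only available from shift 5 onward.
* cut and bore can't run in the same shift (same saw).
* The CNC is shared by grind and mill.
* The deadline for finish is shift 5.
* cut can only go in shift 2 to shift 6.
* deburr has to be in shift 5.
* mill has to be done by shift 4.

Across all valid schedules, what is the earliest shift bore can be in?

Bore is available from shift 5.
bore at shift 6 is achievable: weld -> shift 7; grind -> shift 4; bore -> shift 6; deburr -> shift 5; mill -> shift 1; cut -> shift 2; finish -> shift 3.
Nothing earlier works — the conflict and capacity constraints rule out every shift before shift 6.

shift 6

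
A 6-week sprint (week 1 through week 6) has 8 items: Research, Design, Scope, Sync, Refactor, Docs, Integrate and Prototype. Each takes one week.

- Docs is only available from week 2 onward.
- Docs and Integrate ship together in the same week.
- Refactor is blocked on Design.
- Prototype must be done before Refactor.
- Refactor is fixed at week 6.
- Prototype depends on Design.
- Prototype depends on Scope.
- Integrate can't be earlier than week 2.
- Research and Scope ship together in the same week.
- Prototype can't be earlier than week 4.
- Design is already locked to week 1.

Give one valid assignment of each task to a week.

Docs=week 2, Design=week 1, Research=week 1, Prototype=week 4, Refactor=week 6, Integrate=week 2, Scope=week 1, Sync=week 1

Checking: Scope(week 1) before Prototype(week 4); Prototype(week 4) before Refactor(week 6); Design(week 1) before Refactor(week 6); Design(week 1) before Prototype(week 4); Research = Scope = week 1; Docs = Integrate = week 2; Integrate=week 2 in [week 2,week 6]; Refactor=week 6 in [week 6,week 6]; Docs=week 2 in [week 2,week 6]; Prototype=week 4 in [week 4,week 6]; Design=week 1 in [week 1,week 1].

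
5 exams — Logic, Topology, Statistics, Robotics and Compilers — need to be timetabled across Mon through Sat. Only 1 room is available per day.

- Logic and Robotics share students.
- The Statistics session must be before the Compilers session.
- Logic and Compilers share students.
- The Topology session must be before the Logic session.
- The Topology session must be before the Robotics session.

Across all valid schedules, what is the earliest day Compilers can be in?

Tue

Precedence pushes Compilers to at least Tue.
Compilers at Tue is achievable: Topology in Wed, Compilers in Tue, Robotics in Fri, Logic in Thu, Statistics in Mon.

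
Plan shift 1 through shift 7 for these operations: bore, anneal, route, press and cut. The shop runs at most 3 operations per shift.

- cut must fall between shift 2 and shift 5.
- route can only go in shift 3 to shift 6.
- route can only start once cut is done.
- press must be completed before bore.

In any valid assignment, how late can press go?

Downstream work caps press at shift 6.
press at shift 6 is achievable: anneal -> shift 1, press -> shift 6, bore -> shift 7, route -> shift 3, cut -> shift 2.

shift 6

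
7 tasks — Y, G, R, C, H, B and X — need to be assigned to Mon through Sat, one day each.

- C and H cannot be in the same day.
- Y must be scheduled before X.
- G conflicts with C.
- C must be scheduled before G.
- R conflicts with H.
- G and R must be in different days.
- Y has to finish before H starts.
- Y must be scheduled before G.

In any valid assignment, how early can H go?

Tue

Precedence pushes H to at least Tue.
H at Tue is achievable: Y=Mon, G=Tue, C=Mon, H=Tue, B=Mon, R=Mon, X=Tue.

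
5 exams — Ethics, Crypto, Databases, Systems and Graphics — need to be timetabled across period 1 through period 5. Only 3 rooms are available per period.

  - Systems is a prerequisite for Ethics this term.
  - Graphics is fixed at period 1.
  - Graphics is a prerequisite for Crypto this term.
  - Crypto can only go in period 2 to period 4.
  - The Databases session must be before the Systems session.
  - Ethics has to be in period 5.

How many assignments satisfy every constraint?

Splitting on Crypto: it can be period 2 (6), period 3 (6), period 4 (6). Listing each branch's schedules as (Ethics, Databases, Systems, Graphics) by period number:
Crypto=period 2: (5,1,2,1) (5,1,3,1) (5,1,4,1) (5,2,3,1) (5,2,4,1) (5,3,4,1) — 6.
Crypto=period 3: (5,1,2,1) (5,1,3,1) (5,1,4,1) (5,2,3,1) (5,2,4,1) (5,3,4,1) — 6.
Crypto=period 4: (5,1,2,1) (5,1,3,1) (5,1,4,1) (5,2,3,1) (5,2,4,1) (5,3,4,1) — 6.
Summing: 6 + 6 + 6 = 18.

18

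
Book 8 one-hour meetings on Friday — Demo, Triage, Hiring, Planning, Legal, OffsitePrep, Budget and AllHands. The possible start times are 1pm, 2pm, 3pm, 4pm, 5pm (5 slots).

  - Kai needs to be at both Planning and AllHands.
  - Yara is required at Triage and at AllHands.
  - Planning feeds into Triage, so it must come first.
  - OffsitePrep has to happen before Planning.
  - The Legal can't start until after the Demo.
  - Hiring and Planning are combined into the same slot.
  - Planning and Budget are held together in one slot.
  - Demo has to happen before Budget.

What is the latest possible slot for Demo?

Downstream work caps Demo at 3pm.
Demo at 3pm is achievable: Budget -> 4pm; Planning -> 4pm; OffsitePrep -> 1pm; Hiring -> 4pm; AllHands -> 1pm; Triage -> 5pm; Demo -> 3pm; Legal -> 4pm.

3pm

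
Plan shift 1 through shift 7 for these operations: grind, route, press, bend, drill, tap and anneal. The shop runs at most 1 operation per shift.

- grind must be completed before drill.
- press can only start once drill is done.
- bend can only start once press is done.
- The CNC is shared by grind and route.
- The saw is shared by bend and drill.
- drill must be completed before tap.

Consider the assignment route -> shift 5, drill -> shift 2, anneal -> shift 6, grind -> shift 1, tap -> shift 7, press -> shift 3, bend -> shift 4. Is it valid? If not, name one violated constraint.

bend can only start once press is done — holds.
press can only start once drill is done — holds.
drill must be completed before tap — holds.
The CNC is shared by grind and route — holds.
The saw is shared by bend and drill — holds.
The shop runs at most 1 operation per shift — holds.
grind must be completed before drill — holds.

Yes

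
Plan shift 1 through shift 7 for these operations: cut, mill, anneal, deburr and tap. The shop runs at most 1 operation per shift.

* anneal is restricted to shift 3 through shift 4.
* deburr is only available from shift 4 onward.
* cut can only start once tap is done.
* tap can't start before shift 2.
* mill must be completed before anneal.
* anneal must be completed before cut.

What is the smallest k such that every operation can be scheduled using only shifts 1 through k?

5 shifts

The precedence chain requires at least 3 distinct shifts.
With at most 1 per shift and 5 operations, at least 5 shifts are needed.
deburr can't be placed before shift 4, so the schedule must run through at least shift 4.
5 works (last occupied shift: shift 5): for example cut in shift 5; mill in shift 1; deburr in shift 4; anneal in shift 3; tap in shift 2.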